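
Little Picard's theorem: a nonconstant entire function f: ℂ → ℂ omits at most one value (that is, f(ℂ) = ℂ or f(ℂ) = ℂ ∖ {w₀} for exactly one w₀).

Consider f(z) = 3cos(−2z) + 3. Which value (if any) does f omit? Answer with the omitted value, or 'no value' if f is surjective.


Little Picard bounds the complement of f(ℂ) to at most one point.
cos is entire and surjective onto ℂ: for every w ∈ ℂ, cos(ζ) = w has a solution ζ ∈ ℂ (e.g., via the complex inverse arccos). With ζ = −2z this gives z = ζ/(-2). Then 3·cos(−2z) takes every value in 3·ℂ = ℂ, and adding 3 is a bijection of ℂ. So f is surjective and omits no value. (Note: only on the real line is cos bounded by [−1, 1].)

Omitted value: no value.


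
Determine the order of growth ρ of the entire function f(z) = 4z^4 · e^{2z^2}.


M(r) = max_{|z|=r} |4|·|z|^4·|e^{2z^2}| = 4·r^4 · e^{2r^2} (the factors attain their maxima compatibly on |z|=r). Then log M(r) = log 4 + 4·log r + 2r^2, dominated by the last term, so log log M(r) ~ 2·log r. The polynomial factor 4z^4 contributes only a log r term and does not affect the order. ρ = 2.
Therefore ρ = 2.

Order ρ = 2.


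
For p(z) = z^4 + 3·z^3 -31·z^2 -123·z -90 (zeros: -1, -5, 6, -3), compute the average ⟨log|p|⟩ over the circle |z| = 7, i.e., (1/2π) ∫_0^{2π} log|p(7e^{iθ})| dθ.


Zeros: -5, -3, -1, 6; r = 7.
Inside |z| < r: -5, -3, -1, 6. Outside (|z| ≥ r): ∅.
p(0) = -90, so log|p(0)| = log(90) = 4.4998.
Apply Jensen: I(r) = log|p(0)| + Σ_k log(r/|z_k|), summed over zeros inside |z| < r.
  log(r/|z_k|) for z_k = -1: log(7/1) = 1.9459
  log(r/|z_k|) for z_k = -5: log(7/5) = 0.3365
  log(r/|z_k|) for z_k = 6: log(7/6) = 0.1542
  log(r/|z_k|) for z_k = -3: log(7/3) = 0.8473
Sum over inside zeros: 3.2838.
I(r) = log|p(0)| + (inside sum) = 4.4998 + 3.2838 = 7.7836.
Closed form (all zeros inside, monic): I(r) = n·log(r) = 4·log(7) = 7.7836. ✓

I(r) ≈ 7.7836.


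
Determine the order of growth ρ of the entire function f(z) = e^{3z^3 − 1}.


|e^{3z^3 − 1}| = e^{Re(3·z^3) + -1} ≤ e^{3|z|^3 + -1} = e^{3r^3 + -1} on |z| = r, so ρ ≤ 3. Choosing z on |z|=r so that 3·z^3 is real positive (always possible by picking arg z appropriately) gives |f(z)| = e^{3r^3 + -1}, matching the bound. The additive constant -1 does not affect log log M(r) ~ 3·log r. Hence ρ = 3.
Therefore ρ = 3.

Order ρ = 3.


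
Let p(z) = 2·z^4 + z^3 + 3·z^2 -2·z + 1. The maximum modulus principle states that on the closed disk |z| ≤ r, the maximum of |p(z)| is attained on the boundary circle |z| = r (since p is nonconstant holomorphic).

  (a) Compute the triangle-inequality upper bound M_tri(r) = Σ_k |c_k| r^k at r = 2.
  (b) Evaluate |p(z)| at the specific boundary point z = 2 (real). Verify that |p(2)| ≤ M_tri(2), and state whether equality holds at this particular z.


Coefficients: c_0 = 1, c_1 = -2, c_2 = 3, c_3 = 1, c_4 = 2. Radius r = 2.
Part (a). Triangle bound: M_tri(r) = Σ_k |c_k| r^k
  = |1|·2^0 + |-2|·2^1 + |3|·2^2 + |1|·2^3 + |2|·2^4
  = 1 + 4 + 12 + 8 + 32 = 57.
This bounds M(r) := max_{|z|=r} |p(z)| from above; equality holds iff all terms c_k z^k can be made to align in phase at a single z on |z|=r.
Part (b). At z = 2 (real, on the circle |z| = r):
  p(2) = (1)·2^0 + (-2)·2^1 + (3)·2^2 + (1)·2^3 + (2)·2^4 = 49.
  |p(2)| = 49.
Check: |p(2)| = 49 ≤ 57 = M_tri(2). ✓ Equality does not hold at z = 2 (the coefficients have mixed signs, so the terms do not all align in phase there).

M_tri(2) = 57; |p(2)| = 49; equality at z=2: no.


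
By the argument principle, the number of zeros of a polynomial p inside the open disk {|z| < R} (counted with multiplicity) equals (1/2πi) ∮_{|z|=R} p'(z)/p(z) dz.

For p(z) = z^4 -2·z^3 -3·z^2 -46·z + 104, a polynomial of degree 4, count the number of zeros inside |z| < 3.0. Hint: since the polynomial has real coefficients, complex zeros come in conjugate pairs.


The zeros of p are: 2, (-2 + 3i), (-2 - 3i), 4.
Their magnitudes are: 2, 3.606, 3.606, 4.
Zeros with |z| < R = 3.0: 2.
Count = 1.
By the argument principle, (1/2πi) ∮_{|z|=R} p'(z)/p(z) dz equals exactly this count.

Number of zeros inside |z| < 3.0: 1.


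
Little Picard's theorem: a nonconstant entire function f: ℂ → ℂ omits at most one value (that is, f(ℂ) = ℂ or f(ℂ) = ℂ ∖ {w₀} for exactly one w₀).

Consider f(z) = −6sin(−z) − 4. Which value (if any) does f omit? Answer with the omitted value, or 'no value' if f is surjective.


Little Picard bounds the complement of f(ℂ) to at most one point.
sin is entire and surjective onto ℂ: for every w ∈ ℂ, sin(ζ) = w has a solution ζ ∈ ℂ (e.g., via the complex inverse arcsin). With ζ = −z this gives z = ζ/(-1). Then -6·sin(−z) takes every value in -6·ℂ = ℂ, and adding -4 is a bijection of ℂ. So f is surjective and omits no value. (Note: only on the real line is sin bounded by [−1, 1].)

Omitted value: no value.


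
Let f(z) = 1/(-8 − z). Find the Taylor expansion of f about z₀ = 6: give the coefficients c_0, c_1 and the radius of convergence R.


Let w = z − z₀, so z = z₀ + w.
Then -8 − z = -8 − (z₀ + w) = (-8 − z₀) − w = -14 − w.
f(z) = 1/(-14 − w) = (1/(-14)) · 1/(1 − w/(-14)) = Σ_{n≥0} w^n / (-14)^(n+1).
So c_n = 1/(-14)^(n+1):
  c_0 = 1/(-14)^1 = -1/14.
  c_1 = 1/(-14)^2 = 1/196.
The series is valid for |w/d| < 1, i.e. |z − z₀| < |d|.
Radius of convergence: R = |-8 − z₀| = |-14| = 14 (distance from z₀ to the singularity z = -8).

c_0 = -1/14, c_1 = 1/196; R = 14.


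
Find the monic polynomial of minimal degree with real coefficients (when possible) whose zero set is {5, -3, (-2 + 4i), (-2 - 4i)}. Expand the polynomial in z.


The polynomial is p(z) = ∏_{α ∈ S} (z − α), where S = {5, -3, (-2 + 4i), (-2 - 4i)}.
Expanding the product yields: p(z) = z^4 + 2·z^3 -3·z^2 -100·z -300.
Note conjugate pairs combine to real quadratics: (z − (-2+4i))(z − (-2−4i)) = z² + 4z + 20.
The resulting polynomial has degree 4 and real coefficients as required.

p(z) = z^4 + 2·z^3 -3·z^2 -100·z -300.


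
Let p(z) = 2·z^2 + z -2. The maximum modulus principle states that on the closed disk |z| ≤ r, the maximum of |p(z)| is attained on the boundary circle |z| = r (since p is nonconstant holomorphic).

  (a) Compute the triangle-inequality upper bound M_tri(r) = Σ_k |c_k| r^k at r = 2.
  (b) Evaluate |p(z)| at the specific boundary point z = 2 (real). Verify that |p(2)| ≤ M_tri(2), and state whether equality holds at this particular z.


Coefficients: c_0 = -2, c_1 = 1, c_2 = 2. Radius r = 2.
Part (a). Triangle bound: M_tri(r) = Σ_k |c_k| r^k
  = |-2|·2^0 + |1|·2^1 + |2|·2^2
  = 2 + 2 + 8 = 12.
This bounds M(r) := max_{|z|=r} |p(z)| from above; equality holds iff all terms c_k z^k can be made to align in phase at a single z on |z|=r.
Part (b). At z = 2 (real, on the circle |z| = r):
  p(2) = (-2)·2^0 + (1)·2^1 + (2)·2^2 = 8.
  |p(2)| = 8.
Check: |p(2)| = 8 ≤ 12 = M_tri(2). ✓ Equality does not hold at z = 2 (the coefficients have mixed signs, so the terms do not all align in phase there).

M_tri(2) = 12; |p(2)| = 8; equality at z=2: no.


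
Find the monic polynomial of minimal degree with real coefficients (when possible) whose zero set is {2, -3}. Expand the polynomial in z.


The polynomial is p(z) = ∏_{α ∈ S} (z − α), where S = {2, -3}.
Expanding the product yields: p(z) = z^2 + z -6.
The resulting polynomial has degree 2 and real coefficients as required.

p(z) = z^2 + z -6.


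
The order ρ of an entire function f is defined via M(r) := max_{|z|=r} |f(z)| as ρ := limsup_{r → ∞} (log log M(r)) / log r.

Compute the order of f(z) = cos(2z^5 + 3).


Write cos(w) = (e^{iw} ± e^{−iw})/(2 or 2i), so |cos(w)| ≤ e^{|w|}. With w = 2z^5 + 3, |w| ≤ 2r^5 + 3 on |z|=r, giving M(r) ≤ e^{2r^5 + 3} and ρ ≤ 5. For the lower bound, choose z on |z|=r with 2z^5 purely imaginary of modulus 2r^5; then |cos(2z^5 + 3)| grows like e^{2r^5}/2, so ρ ≥ 5. Hence ρ = 5.
Therefore ρ = 5.

Order ρ = 5.


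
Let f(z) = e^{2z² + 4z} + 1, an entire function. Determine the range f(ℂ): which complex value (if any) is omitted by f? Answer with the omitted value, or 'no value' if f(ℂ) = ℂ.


Little Picard bounds the complement of f(ℂ) to at most one point.
The exponent g(z) = 2z² + 4z is a nonconstant polynomial, hence surjective onto ℂ. So e^{g(z)} takes every value in {e^w : w ∈ ℂ} = ℂ ∖ {0}. Adding 1 shifts the range to ℂ ∖ {1}. f omits exactly 1.

Omitted value: 1.


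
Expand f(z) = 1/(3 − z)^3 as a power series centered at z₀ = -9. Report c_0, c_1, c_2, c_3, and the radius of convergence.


Let w = z − z₀, so z = z₀ + w.
Then 3 − z = 3 − (z₀ + w) = (3 − z₀) − w = 12 − w.
f(z) = 1/(12 − w)^3 = (1/(12)^3) · (1 − w/(12))^{−3}.
By the binomial series (1−u)^{−3} = Σ_{n≥0} C(n+2, 2) u^n for |u|<1, with u = w/(12):
  c_n = C(n+2, 2) / (12)^(n+3).
  c_0 = 1/(12)^3 = 1/1728.
  c_1 = 3/(12)^4 = 1/6912.
  c_2 = 6/(12)^5 = 1/41472.
  c_3 = 10/(12)^6 = 5/1492992.
The series is valid for |w/d| < 1, i.e. |z − z₀| < |d|.
Radius of convergence: R = |3 − z₀| = |12| = 12 (distance from z₀ to the singularity z = 3).

c_0 = 1/1728, c_1 = 1/6912, c_2 = 1/41472, c_3 = 5/1492992; R = 12.


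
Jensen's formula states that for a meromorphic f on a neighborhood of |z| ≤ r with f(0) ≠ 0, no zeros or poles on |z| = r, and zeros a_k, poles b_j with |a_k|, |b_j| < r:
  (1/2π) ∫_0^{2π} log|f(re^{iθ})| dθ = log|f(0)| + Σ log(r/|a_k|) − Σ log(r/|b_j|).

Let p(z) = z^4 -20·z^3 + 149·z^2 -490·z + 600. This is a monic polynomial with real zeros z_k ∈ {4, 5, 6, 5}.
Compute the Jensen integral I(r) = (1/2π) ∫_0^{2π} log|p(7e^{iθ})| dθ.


Zeros: 4, 5, 5, 6; r = 7.
Inside |z| < r: 4, 5, 5, 6. Outside (|z| ≥ r): ∅.
p(0) = 600, so log|p(0)| = log(600) = 6.3969.
Apply Jensen: I(r) = log|p(0)| + Σ_k log(r/|z_k|), summed over zeros inside |z| < r.
  log(r/|z_k|) for z_k = 4: log(7/4) = 0.5596
  log(r/|z_k|) for z_k = 5: log(7/5) = 0.3365
  log(r/|z_k|) for z_k = 6: log(7/6) = 0.1542
  log(r/|z_k|) for z_k = 5: log(7/5) = 0.3365
Sum over inside zeros: 1.3867.
I(r) = log|p(0)| + (inside sum) = 6.3969 + 1.3867 = 7.7836.
Closed form (all zeros inside, monic): I(r) = n·log(r) = 4·log(7) = 7.7836. ✓

I(r) ≈ 7.7836.


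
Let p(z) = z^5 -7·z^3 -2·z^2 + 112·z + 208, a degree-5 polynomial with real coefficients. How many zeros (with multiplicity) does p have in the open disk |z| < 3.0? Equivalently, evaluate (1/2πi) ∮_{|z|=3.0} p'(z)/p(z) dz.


The zeros of p are: (-2 + 2i), (-2 - 2i), -2, (3 + 2i), (3 - 2i).
Their magnitudes are: 2.828, 2.828, 2, 3.606, 3.606.
Zeros with |z| < R = 3.0: (-2 + 2i), (-2 - 2i), -2.
Count = 3.
By the argument principle, (1/2πi) ∮_{|z|=R} p'(z)/p(z) dz equals exactly this count.

Number of zeros inside |z| < 3.0: 3.


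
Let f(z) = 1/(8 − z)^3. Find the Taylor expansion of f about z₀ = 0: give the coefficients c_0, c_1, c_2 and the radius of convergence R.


Let w = z − z₀, so z = z₀ + w.
Then 8 − z = 8 − (z₀ + w) = (8 − z₀) − w = 8 − w.
f(z) = 1/(8 − w)^3 = (1/(8)^3) · (1 − w/(8))^{−3}.
By the binomial series (1−u)^{−3} = Σ_{n≥0} C(n+2, 2) u^n for |u|<1, with u = w/(8):
  c_n = C(n+2, 2) / (8)^(n+3).
  c_0 = 1/(8)^3 = 1/512.
  c_1 = 3/(8)^4 = 3/4096.
  c_2 = 6/(8)^5 = 3/16384.
The series is valid for |w/d| < 1, i.e. |z − z₀| < |d|.
Radius of convergence: R = |8 − z₀| = |8| = 8 (distance from z₀ to the singularity z = 8).

c_0 = 1/512, c_1 = 3/4096, c_2 = 3/16384; R = 8.


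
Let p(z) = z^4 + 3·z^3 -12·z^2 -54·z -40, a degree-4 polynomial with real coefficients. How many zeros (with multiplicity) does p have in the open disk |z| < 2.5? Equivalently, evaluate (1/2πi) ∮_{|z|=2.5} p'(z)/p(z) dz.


The zeros of p are: (-3 + 1i), (-3 - 1i), -1, 4.
Their magnitudes are: 3.162, 3.162, 1, 4.
Zeros with |z| < R = 2.5: -1.
Count = 1.
By the argument principle, (1/2πi) ∮_{|z|=R} p'(z)/p(z) dz equals exactly this count.

Number of zeros inside |z| < 2.5: 1.


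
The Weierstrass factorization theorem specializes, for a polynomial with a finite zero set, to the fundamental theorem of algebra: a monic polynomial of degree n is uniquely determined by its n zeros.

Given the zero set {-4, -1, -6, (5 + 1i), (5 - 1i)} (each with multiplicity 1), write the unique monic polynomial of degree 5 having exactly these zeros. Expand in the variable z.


The polynomial is p(z) = ∏_{α ∈ S} (z − α), where S = {-4, -1, -6, (5 + 1i), (5 - 1i)}.
Expanding the product yields: p(z) = z^5 + z^4 -50·z^3 -30·z^2 + 644·z + 624.
Note conjugate pairs combine to real quadratics: (z − (5+1i))(z − (5−1i)) = z² − 10z + 26.
The resulting polynomial has degree 5 and real coefficients as required.

p(z) = z^5 + z^4 -50·z^3 -30·z^2 + 644·z + 624.


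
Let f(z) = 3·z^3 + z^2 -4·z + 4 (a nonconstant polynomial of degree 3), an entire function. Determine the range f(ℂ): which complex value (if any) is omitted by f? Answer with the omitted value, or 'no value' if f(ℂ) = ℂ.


Little Picard bounds the complement of f(ℂ) to at most one point.
For every w ∈ ℂ, the equation p(z) − w = 0 is a nonconstant polynomial in z and hence has at least one root by the fundamental theorem of algebra. So p is surjective onto ℂ, omitting no value.

Omitted value: no value.


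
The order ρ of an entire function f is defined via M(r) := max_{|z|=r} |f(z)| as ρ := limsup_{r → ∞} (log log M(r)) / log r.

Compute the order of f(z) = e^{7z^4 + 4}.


|e^{7z^4 + 4}| = e^{Re(7·z^4) + 4} ≤ e^{7|z|^4 + 4} = e^{7r^4 + 4} on |z| = r, so ρ ≤ 4. Choosing z on |z|=r so that 7·z^4 is real positive (always possible by picking arg z appropriately) gives |f(z)| = e^{7r^4 + 4}, matching the bound. The additive constant 4 does not affect log log M(r) ~ 4·log r. Hence ρ = 4.
Therefore ρ = 4.

Order ρ = 4.


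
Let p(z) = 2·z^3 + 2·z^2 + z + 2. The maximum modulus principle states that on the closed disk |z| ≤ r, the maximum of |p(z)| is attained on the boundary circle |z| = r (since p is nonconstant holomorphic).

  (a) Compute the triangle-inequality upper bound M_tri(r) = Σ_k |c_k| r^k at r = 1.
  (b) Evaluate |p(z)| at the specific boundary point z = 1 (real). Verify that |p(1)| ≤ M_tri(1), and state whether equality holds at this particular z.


Coefficients: c_0 = 2, c_1 = 1, c_2 = 2, c_3 = 2. Radius r = 1.
Part (a). Triangle bound: M_tri(r) = Σ_k |c_k| r^k
  = |2|·1^0 + |1|·1^1 + |2|·1^2 + |2|·1^3
  = 2 + 1 + 2 + 2 = 7.
This bounds M(r) := max_{|z|=r} |p(z)| from above; equality holds iff all terms c_k z^k can be made to align in phase at a single z on |z|=r.
Part (b). At z = 1 (real, on the circle |z| = r):
  p(1) = (2)·1^0 + (1)·1^1 + (2)·1^2 + (2)·1^3 = 7.
  |p(1)| = 7.
Since all nonzero coefficients share the same sign, |p(1)| = 7 = M_tri(1); the triangle bound is attained at z = 1, so in fact M(r) = 7.

M_tri(1) = 7; |p(1)| = 7; equality at z=1: yes.


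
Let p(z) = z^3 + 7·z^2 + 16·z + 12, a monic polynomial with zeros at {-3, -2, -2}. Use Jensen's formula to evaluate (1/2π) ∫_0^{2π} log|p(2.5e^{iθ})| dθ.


Zeros: -3, -2, -2; r = 2.5.
Inside |z| < r: -2, -2. Outside (|z| ≥ r): -3.
p(0) = 12, so log|p(0)| = log(12) = 2.4849.
Apply Jensen: I(r) = log|p(0)| + Σ_k log(r/|z_k|), summed over zeros inside |z| < r.
  log(r/|z_k|) for z_k = -2: log(2.5/2) = 0.2231
  log(r/|z_k|) for z_k = -2: log(2.5/2) = 0.2231
  Outside zeros (-3) contribute nothing to the Jensen sum.
Sum over inside zeros: 0.4463.
I(r) = log|p(0)| + (inside sum) = 2.4849 + 0.4463 = 2.9312.
Note: since some zeros are outside |z| ≤ r, the simplified n·log(r) form does NOT apply — only the inside zeros contribute.

I(r) ≈ 2.9312.


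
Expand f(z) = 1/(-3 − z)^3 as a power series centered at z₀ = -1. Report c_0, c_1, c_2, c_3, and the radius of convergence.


Let w = z − z₀, so z = z₀ + w.
Then -3 − z = -3 − (z₀ + w) = (-3 − z₀) − w = -2 − w.
f(z) = 1/(-2 − w)^3 = (1/(-2)^3) · (1 − w/(-2))^{−3}.
By the binomial series (1−u)^{−3} = Σ_{n≥0} C(n+2, 2) u^n for |u|<1, with u = w/(-2):
  c_n = C(n+2, 2) / (-2)^(n+3).
  c_0 = 1/(-2)^3 = -1/8.
  c_1 = 3/(-2)^4 = 3/16.
  c_2 = 6/(-2)^5 = -3/16.
  c_3 = 10/(-2)^6 = 5/32.
The series is valid for |w/d| < 1, i.e. |z − z₀| < |d|.
Radius of convergence: R = |-3 − z₀| = |-2| = 2 (distance from z₀ to the singularity z = -3).

c_0 = -1/8, c_1 = 3/16, c_2 = -3/16, c_3 = 5/32; R = 2.


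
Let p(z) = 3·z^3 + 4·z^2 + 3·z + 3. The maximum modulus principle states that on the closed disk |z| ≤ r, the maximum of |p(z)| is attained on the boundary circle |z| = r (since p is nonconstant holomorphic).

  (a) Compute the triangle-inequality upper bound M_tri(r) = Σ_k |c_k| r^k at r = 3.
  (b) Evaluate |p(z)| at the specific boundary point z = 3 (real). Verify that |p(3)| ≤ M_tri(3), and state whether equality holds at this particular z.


Coefficients: c_0 = 3, c_1 = 3, c_2 = 4, c_3 = 3. Radius r = 3.
Part (a). Triangle bound: M_tri(r) = Σ_k |c_k| r^k
  = |3|·3^0 + |3|·3^1 + |4|·3^2 + |3|·3^3
  = 3 + 9 + 36 + 81 = 129.
This bounds M(r) := max_{|z|=r} |p(z)| from above; equality holds iff all terms c_k z^k can be made to align in phase at a single z on |z|=r.
Part (b). At z = 3 (real, on the circle |z| = r):
  p(3) = (3)·3^0 + (3)·3^1 + (4)·3^2 + (3)·3^3 = 129.
  |p(3)| = 129.
Since all nonzero coefficients share the same sign, |p(3)| = 129 = M_tri(3); the triangle bound is attained at z = 3, so in fact M(r) = 129.

M_tri(3) = 129; |p(3)| = 129; equality at z=3: yes.


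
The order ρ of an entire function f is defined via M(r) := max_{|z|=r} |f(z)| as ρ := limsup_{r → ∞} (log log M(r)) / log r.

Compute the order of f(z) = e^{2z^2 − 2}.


|e^{2z^2 − 2}| = e^{Re(2·z^2) + -2} ≤ e^{2|z|^2 + -2} = e^{2r^2 + -2} on |z| = r, so ρ ≤ 2. Choosing z on |z|=r so that 2·z^2 is real positive (always possible by picking arg z appropriately) gives |f(z)| = e^{2r^2 + -2}, matching the bound. The additive constant -2 does not affect log log M(r) ~ 2·log r. Hence ρ = 2.
Therefore ρ = 2.

Order ρ = 2.


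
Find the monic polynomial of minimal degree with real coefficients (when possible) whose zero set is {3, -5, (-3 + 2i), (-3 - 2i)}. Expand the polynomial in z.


The polynomial is p(z) = ∏_{α ∈ S} (z − α), where S = {3, -5, (-3 + 2i), (-3 - 2i)}.
Expanding the product yields: p(z) = z^4 + 8·z^3 + 10·z^2 -64·z -195.
Note conjugate pairs combine to real quadratics: (z − (-3+2i))(z − (-3−2i)) = z² + 6z + 13.
The resulting polynomial has degree 4 and real coefficients as required.

p(z) = z^4 + 8·z^3 + 10·z^2 -64·z -195.


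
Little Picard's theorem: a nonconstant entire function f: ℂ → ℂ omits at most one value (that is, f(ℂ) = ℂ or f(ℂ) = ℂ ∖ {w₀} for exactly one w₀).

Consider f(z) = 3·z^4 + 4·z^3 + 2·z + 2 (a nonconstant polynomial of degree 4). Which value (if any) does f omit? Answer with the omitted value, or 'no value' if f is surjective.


Little Picard bounds the complement of f(ℂ) to at most one point.
For every w ∈ ℂ, the equation p(z) − w = 0 is a nonconstant polynomial in z and hence has at least one root by the fundamental theorem of algebra. So p is surjective onto ℂ, omitting no value.

Omitted value: no value.


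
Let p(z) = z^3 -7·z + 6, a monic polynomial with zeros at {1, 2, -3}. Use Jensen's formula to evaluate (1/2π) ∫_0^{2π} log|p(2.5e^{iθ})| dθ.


Zeros: -3, 1, 2; r = 2.5.
Inside |z| < r: 1, 2. Outside (|z| ≥ r): -3.
p(0) = 6, so log|p(0)| = log(6) = 1.7918.
Apply Jensen: I(r) = log|p(0)| + Σ_k log(r/|z_k|), summed over zeros inside |z| < r.
  log(r/|z_k|) for z_k = 1: log(2.5/1) = 0.9163
  log(r/|z_k|) for z_k = 2: log(2.5/2) = 0.2231
  Outside zeros (-3) contribute nothing to the Jensen sum.
Sum over inside zeros: 1.1394.
I(r) = log|p(0)| + (inside sum) = 1.7918 + 1.1394 = 2.9312.
Note: since some zeros are outside |z| ≤ r, the simplified n·log(r) form does NOT apply — only the inside zeros contribute.

I(r) ≈ 2.9312.


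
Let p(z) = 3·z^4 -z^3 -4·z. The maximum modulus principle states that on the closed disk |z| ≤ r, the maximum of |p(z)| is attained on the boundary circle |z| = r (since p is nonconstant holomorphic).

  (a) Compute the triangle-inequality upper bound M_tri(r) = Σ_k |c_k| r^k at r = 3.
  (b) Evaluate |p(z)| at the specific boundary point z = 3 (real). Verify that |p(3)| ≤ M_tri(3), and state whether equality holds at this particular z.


Coefficients: c_0 = 0, c_1 = -4, c_2 = 0, c_3 = -1, c_4 = 3. Radius r = 3.
Part (a). Triangle bound: M_tri(r) = Σ_k |c_k| r^k
  = |0|·3^0 + |-4|·3^1 + |0|·3^2 + |-1|·3^3 + |3|·3^4
  = 0 + 12 + 0 + 27 + 243 = 282.
This bounds M(r) := max_{|z|=r} |p(z)| from above; equality holds iff all terms c_k z^k can be made to align in phase at a single z on |z|=r.
Part (b). At z = 3 (real, on the circle |z| = r):
  p(3) = (0)·3^0 + (-4)·3^1 + (0)·3^2 + (-1)·3^3 + (3)·3^4 = 204.
  |p(3)| = 204.
Check: |p(3)| = 204 ≤ 282 = M_tri(3). ✓ Equality does not hold at z = 3 (the coefficients have mixed signs, so the terms do not all align in phase there).

M_tri(3) = 282; |p(3)| = 204; equality at z=3: no.


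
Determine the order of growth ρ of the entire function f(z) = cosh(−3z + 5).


cosh(w) is a linear combination of e^{iw} and e^{−iw} (or e^w, e^{−w} in the hyperbolic case), so |cosh(w)| ≤ e^{|w|}. With w = −3z + 5, |w| ≤ 3|z| + 5 = 3r + 5 on |z| = r, giving M(r) ≤ e^{3r + 5}, so ρ ≤ 1. On a suitable ray (z = it for sin/cos; z = t for sinh/cosh, t real → ∞), |cosh(−3z + 5)| grows like e^{3|t|}/2, so ρ ≥ 1. Hence ρ = 1.
Therefore ρ = 1.

Order ρ = 1.


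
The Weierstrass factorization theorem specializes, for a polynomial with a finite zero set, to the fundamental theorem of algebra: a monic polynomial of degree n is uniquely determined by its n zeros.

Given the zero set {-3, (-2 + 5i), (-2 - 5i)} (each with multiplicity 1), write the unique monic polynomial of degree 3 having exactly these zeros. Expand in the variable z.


The polynomial is p(z) = ∏_{α ∈ S} (z − α), where S = {-3, (-2 + 5i), (-2 - 5i)}.
Expanding the product yields: p(z) = z^3 + 7·z^2 + 41·z + 87.
Note conjugate pairs combine to real quadratics: (z − (-2+5i))(z − (-2−5i)) = z² + 4z + 29.
The resulting polynomial has degree 3 and real coefficients as required.

p(z) = z^3 + 7·z^2 + 41·z + 87.


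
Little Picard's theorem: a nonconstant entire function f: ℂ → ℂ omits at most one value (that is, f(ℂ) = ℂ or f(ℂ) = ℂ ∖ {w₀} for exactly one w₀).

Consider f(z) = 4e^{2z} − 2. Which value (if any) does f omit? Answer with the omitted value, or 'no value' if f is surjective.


Little Picard bounds the complement of f(ℂ) to at most one point.
e^{2z} is never zero on ℂ, so 4·e^{2z} takes every value in ℂ ∖ {0}. Adding -2 shifts the range to ℂ ∖ {-2}. Thus f omits exactly the value -2.

Omitted value: -2.


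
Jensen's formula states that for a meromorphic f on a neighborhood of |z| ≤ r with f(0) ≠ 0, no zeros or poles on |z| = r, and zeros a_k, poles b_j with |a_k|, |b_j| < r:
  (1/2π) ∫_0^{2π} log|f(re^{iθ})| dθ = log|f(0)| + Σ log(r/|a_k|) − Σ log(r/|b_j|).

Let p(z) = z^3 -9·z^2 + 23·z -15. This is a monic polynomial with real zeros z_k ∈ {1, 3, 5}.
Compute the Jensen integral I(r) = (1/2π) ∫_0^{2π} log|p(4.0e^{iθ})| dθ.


Zeros: 1, 3, 5; r = 4.0.
Inside |z| < r: 1, 3. Outside (|z| ≥ r): 5.
p(0) = -15, so log|p(0)| = log(15) = 2.7081.
Apply Jensen: I(r) = log|p(0)| + Σ_k log(r/|z_k|), summed over zeros inside |z| < r.
  log(r/|z_k|) for z_k = 1: log(4.0/1) = 1.3863
  log(r/|z_k|) for z_k = 3: log(4.0/3) = 0.2877
  Outside zeros (5) contribute nothing to the Jensen sum.
Sum over inside zeros: 1.6740.
I(r) = log|p(0)| + (inside sum) = 2.7081 + 1.6740 = 4.3820.
Note: since some zeros are outside |z| ≤ r, the simplified n·log(r) form does NOT apply — only the inside zeros contribute.

I(r) ≈ 4.3820.


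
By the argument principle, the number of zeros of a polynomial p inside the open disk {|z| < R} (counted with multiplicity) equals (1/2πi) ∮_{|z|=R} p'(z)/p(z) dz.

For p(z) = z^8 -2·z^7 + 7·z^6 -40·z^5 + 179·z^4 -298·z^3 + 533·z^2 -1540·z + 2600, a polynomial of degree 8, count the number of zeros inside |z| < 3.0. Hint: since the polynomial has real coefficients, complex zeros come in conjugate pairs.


The zeros of p are: (2 + 2i), (2 - 2i), (2 + 1i), (2 - 1i), (-1 + 2i), (-1 - 2i), (-2 + 3i), (-2 - 3i).
Their magnitudes are: 2.828, 2.828, 2.236, 2.236, 2.236, 2.236, 3.606, 3.606.
Zeros with |z| < R = 3.0: (2 + 2i), (2 - 2i), (2 + 1i), (2 - 1i), (-1 + 2i), (-1 - 2i).
Count = 6.
By the argument principle, (1/2πi) ∮_{|z|=R} p'(z)/p(z) dz equals exactly this count.

Number of zeros inside |z| < 3.0: 6.


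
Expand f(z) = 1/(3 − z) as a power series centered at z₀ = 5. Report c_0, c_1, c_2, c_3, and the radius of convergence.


Let w = z − z₀, so z = z₀ + w.
Then 3 − z = 3 − (z₀ + w) = (3 − z₀) − w = -2 − w.
f(z) = 1/(-2 − w) = (1/(-2)) · 1/(1 − w/(-2)) = Σ_{n≥0} w^n / (-2)^(n+1).
So c_n = 1/(-2)^(n+1):
  c_0 = 1/(-2)^1 = -1/2.
  c_1 = 1/(-2)^2 = 1/4.
  c_2 = 1/(-2)^3 = -1/8.
  c_3 = 1/(-2)^4 = 1/16.
The series is valid for |w/d| < 1, i.e. |z − z₀| < |d|.
Radius of convergence: R = |3 − z₀| = |-2| = 2 (distance from z₀ to the singularity z = 3).

c_0 = -1/2, c_1 = 1/4, c_2 = -1/8, c_3 = 1/16; R = 2.


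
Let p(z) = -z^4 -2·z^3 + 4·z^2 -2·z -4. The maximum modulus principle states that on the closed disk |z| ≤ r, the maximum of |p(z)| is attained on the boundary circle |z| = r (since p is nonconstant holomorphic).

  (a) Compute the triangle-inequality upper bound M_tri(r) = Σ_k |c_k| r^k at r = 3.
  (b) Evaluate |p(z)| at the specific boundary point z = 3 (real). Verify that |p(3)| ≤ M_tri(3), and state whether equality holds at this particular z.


Coefficients: c_0 = -4, c_1 = -2, c_2 = 4, c_3 = -2, c_4 = -1. Radius r = 3.
Part (a). Triangle bound: M_tri(r) = Σ_k |c_k| r^k
  = |-4|·3^0 + |-2|·3^1 + |4|·3^2 + |-2|·3^3 + |-1|·3^4
  = 4 + 6 + 36 + 54 + 81 = 181.
This bounds M(r) := max_{|z|=r} |p(z)| from above; equality holds iff all terms c_k z^k can be made to align in phase at a single z on |z|=r.
Part (b). At z = 3 (real, on the circle |z| = r):
  p(3) = (-4)·3^0 + (-2)·3^1 + (4)·3^2 + (-2)·3^3 + (-1)·3^4 = -109.
  |p(3)| = 109.
Check: |p(3)| = 109 ≤ 181 = M_tri(3). ✓ Equality does not hold at z = 3 (the coefficients have mixed signs, so the terms do not all align in phase there).

M_tri(3) = 181; |p(3)| = 109; equality at z=3: no.


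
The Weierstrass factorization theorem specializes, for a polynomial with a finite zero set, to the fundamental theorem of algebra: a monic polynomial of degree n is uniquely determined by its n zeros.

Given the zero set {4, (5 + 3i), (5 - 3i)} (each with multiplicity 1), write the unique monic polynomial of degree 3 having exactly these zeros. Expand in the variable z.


The polynomial is p(z) = ∏_{α ∈ S} (z − α), where S = {4, (5 + 3i), (5 - 3i)}.
Expanding the product yields: p(z) = z^3 -14·z^2 + 74·z -136.
Note conjugate pairs combine to real quadratics: (z − (5+3i))(z − (5−3i)) = z² − 10z + 34.
The resulting polynomial has degree 3 and real coefficients as required.

p(z) = z^3 -14·z^2 + 74·z -136.


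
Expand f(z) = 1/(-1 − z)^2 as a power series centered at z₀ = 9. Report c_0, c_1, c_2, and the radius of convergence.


Let w = z − z₀, so z = z₀ + w.
Then -1 − z = -1 − (z₀ + w) = (-1 − z₀) − w = -10 − w.
f(z) = 1/(-10 − w)^2 = (1/(-10)^2) · (1 − w/(-10))^{−2}.
By the binomial series (1−u)^{−2} = Σ_{n≥0} C(n+1, 1) u^n for |u|<1, with u = w/(-10):
  c_n = C(n+1, 1) / (-10)^(n+2).
  c_0 = 1/(-10)^2 = 1/100.
  c_1 = 2/(-10)^3 = -1/500.
  c_2 = 3/(-10)^4 = 3/10000.
The series is valid for |w/d| < 1, i.e. |z − z₀| < |d|.
Radius of convergence: R = |-1 − z₀| = |-10| = 10 (distance from z₀ to the singularity z = -1).

c_0 = 1/100, c_1 = -1/500, c_2 = 3/10000; R = 10.


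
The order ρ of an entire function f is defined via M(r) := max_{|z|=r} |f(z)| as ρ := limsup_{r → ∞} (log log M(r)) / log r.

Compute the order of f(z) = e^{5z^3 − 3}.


|e^{5z^3 − 3}| = e^{Re(5·z^3) + -3} ≤ e^{5|z|^3 + -3} = e^{5r^3 + -3} on |z| = r, so ρ ≤ 3. Choosing z on |z|=r so that 5·z^3 is real positive (always possible by picking arg z appropriately) gives |f(z)| = e^{5r^3 + -3}, matching the bound. The additive constant -3 does not affect log log M(r) ~ 3·log r. Hence ρ = 3.
Therefore ρ = 3.

Order ρ = 3.


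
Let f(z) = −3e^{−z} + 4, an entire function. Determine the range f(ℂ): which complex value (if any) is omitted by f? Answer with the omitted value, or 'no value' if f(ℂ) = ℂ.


Little Picard bounds the complement of f(ℂ) to at most one point.
e^{−z} is never zero on ℂ, so -3·e^{−z} takes every value in ℂ ∖ {0}. Adding 4 shifts the range to ℂ ∖ {4}. Thus f omits exactly the value 4.

Omitted value: 4.


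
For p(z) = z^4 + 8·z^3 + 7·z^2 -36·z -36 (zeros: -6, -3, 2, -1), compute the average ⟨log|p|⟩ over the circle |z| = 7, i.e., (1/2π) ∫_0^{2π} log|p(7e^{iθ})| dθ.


Zeros: -6, -3, -1, 2; r = 7.
Inside |z| < r: -6, -3, -1, 2. Outside (|z| ≥ r): ∅.
p(0) = -36, so log|p(0)| = log(36) = 3.5835.
Apply Jensen: I(r) = log|p(0)| + Σ_k log(r/|z_k|), summed over zeros inside |z| < r.
  log(r/|z_k|) for z_k = -6: log(7/6) = 0.1542
  log(r/|z_k|) for z_k = -3: log(7/3) = 0.8473
  log(r/|z_k|) for z_k = 2: log(7/2) = 1.2528
  log(r/|z_k|) for z_k = -1: log(7/1) = 1.9459
Sum over inside zeros: 4.2001.
I(r) = log|p(0)| + (inside sum) = 3.5835 + 4.2001 = 7.7836.
Closed form (all zeros inside, monic): I(r) = n·log(r) = 4·log(7) = 7.7836. ✓

I(r) ≈ 7.7836.


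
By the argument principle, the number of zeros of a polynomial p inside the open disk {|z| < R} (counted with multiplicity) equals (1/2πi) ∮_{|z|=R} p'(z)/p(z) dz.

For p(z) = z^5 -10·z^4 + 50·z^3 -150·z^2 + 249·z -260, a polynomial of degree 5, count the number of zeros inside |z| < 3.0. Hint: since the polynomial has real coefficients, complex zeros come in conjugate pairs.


The zeros of p are: (2 + 3i), (2 - 3i), (1 + 2i), (1 - 2i), 4.
Their magnitudes are: 3.606, 3.606, 2.236, 2.236, 4.
Zeros with |z| < R = 3.0: (1 + 2i), (1 - 2i).
Count = 2.
By the argument principle, (1/2πi) ∮_{|z|=R} p'(z)/p(z) dz equals exactly this count.

Number of zeros inside |z| < 3.0: 2.


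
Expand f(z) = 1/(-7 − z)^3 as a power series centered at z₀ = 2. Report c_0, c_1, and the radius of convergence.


Let w = z − z₀, so z = z₀ + w.
Then -7 − z = -7 − (z₀ + w) = (-7 − z₀) − w = -9 − w.
f(z) = 1/(-9 − w)^3 = (1/(-9)^3) · (1 − w/(-9))^{−3}.
By the binomial series (1−u)^{−3} = Σ_{n≥0} C(n+2, 2) u^n for |u|<1, with u = w/(-9):
  c_n = C(n+2, 2) / (-9)^(n+3).
  c_0 = 1/(-9)^3 = -1/729.
  c_1 = 3/(-9)^4 = 1/2187.
The series is valid for |w/d| < 1, i.e. |z − z₀| < |d|.
Radius of convergence: R = |-7 − z₀| = |-9| = 9 (distance from z₀ to the singularity z = -7).

c_0 = -1/729, c_1 = 1/2187; R = 9.


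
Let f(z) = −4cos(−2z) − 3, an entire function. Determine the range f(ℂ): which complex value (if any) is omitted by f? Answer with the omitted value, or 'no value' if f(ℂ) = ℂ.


Little Picard bounds the complement of f(ℂ) to at most one point.
cos is entire and surjective onto ℂ: for every w ∈ ℂ, cos(ζ) = w has a solution ζ ∈ ℂ (e.g., via the complex inverse arccos). With ζ = −2z this gives z = ζ/(-2). Then -4·cos(−2z) takes every value in -4·ℂ = ℂ, and adding -3 is a bijection of ℂ. So f is surjective and omits no value. (Note: only on the real line is cos bounded by [−1, 1].)

Omitted value: no value.


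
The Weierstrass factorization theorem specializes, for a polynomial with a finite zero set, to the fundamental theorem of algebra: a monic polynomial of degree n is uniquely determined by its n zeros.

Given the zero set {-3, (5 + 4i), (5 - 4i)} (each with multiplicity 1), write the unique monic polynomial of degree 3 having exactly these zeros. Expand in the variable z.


The polynomial is p(z) = ∏_{α ∈ S} (z − α), where S = {-3, (5 + 4i), (5 - 4i)}.
Expanding the product yields: p(z) = z^3 -7·z^2 + 11·z + 123.
Note conjugate pairs combine to real quadratics: (z − (5+4i))(z − (5−4i)) = z² − 10z + 41.
The resulting polynomial has degree 3 and real coefficients as required.

p(z) = z^3 -7·z^2 + 11·z + 123.


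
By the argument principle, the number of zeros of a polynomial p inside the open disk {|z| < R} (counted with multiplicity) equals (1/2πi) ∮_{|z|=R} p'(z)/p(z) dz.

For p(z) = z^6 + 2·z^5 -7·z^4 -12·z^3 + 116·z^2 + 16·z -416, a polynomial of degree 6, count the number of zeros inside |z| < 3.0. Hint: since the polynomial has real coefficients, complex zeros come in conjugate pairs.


The zeros of p are: (-3 + 2i), (-3 - 2i), -2, 2, (2 + 2i), (2 - 2i).
Their magnitudes are: 3.606, 3.606, 2, 2, 2.828, 2.828.
Zeros with |z| < R = 3.0: -2, 2, (2 + 2i), (2 - 2i).
Count = 4.
By the argument principle, (1/2πi) ∮_{|z|=R} p'(z)/p(z) dz equals exactly this count.

Number of zeros inside |z| < 3.0: 4.


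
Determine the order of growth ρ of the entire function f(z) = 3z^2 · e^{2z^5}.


M(r) = max_{|z|=r} |3|·|z|^2·|e^{2z^5}| = 3·r^2 · e^{2r^5} (the factors attain their maxima compatibly on |z|=r). Then log M(r) = log 3 + 2·log r + 2r^5, dominated by the last term, so log log M(r) ~ 5·log r. The polynomial factor 3z^2 contributes only a log r term and does not affect the order. ρ = 5.
Therefore ρ = 5.

Order ρ = 5.


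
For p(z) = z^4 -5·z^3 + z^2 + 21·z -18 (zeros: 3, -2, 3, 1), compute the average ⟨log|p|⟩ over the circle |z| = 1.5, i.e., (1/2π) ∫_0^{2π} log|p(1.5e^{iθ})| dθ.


Zeros: -2, 1, 3, 3; r = 1.5.
Inside |z| < r: 1. Outside (|z| ≥ r): -2, 3, 3.
p(0) = -18, so log|p(0)| = log(18) = 2.8904.
Apply Jensen: I(r) = log|p(0)| + Σ_k log(r/|z_k|), summed over zeros inside |z| < r.
  log(r/|z_k|) for z_k = 1: log(1.5/1) = 0.4055
  Outside zeros (-2, 3, 3) contribute nothing to the Jensen sum.
Sum over inside zeros: 0.4055.
I(r) = log|p(0)| + (inside sum) = 2.8904 + 0.4055 = 3.2958.
Note: since some zeros are outside |z| ≤ r, the simplified n·log(r) form does NOT apply — only the inside zeros contribute.

I(r) ≈ 3.2958.


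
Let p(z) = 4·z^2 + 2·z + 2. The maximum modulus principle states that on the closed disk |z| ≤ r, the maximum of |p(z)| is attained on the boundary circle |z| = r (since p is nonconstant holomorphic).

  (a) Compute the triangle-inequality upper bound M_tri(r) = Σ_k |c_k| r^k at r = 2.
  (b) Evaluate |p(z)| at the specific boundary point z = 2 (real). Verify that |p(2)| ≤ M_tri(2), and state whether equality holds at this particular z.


Coefficients: c_0 = 2, c_1 = 2, c_2 = 4. Radius r = 2.
Part (a). Triangle bound: M_tri(r) = Σ_k |c_k| r^k
  = |2|·2^0 + |2|·2^1 + |4|·2^2
  = 2 + 4 + 16 = 22.
This bounds M(r) := max_{|z|=r} |p(z)| from above; equality holds iff all terms c_k z^k can be made to align in phase at a single z on |z|=r.
Part (b). At z = 2 (real, on the circle |z| = r):
  p(2) = (2)·2^0 + (2)·2^1 + (4)·2^2 = 22.
  |p(2)| = 22.
Since all nonzero coefficients share the same sign, |p(2)| = 22 = M_tri(2); the triangle bound is attained at z = 2, so in fact M(r) = 22.

M_tri(2) = 22; |p(2)| = 22; equality at z=2: yes.


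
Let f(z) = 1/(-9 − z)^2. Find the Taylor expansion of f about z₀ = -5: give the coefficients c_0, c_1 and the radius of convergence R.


Let w = z − z₀, so z = z₀ + w.
Then -9 − z = -9 − (z₀ + w) = (-9 − z₀) − w = -4 − w.
f(z) = 1/(-4 − w)^2 = (1/(-4)^2) · (1 − w/(-4))^{−2}.
By the binomial series (1−u)^{−2} = Σ_{n≥0} C(n+1, 1) u^n for |u|<1, with u = w/(-4):
  c_n = C(n+1, 1) / (-4)^(n+2).
  c_0 = 1/(-4)^2 = 1/16.
  c_1 = 2/(-4)^3 = -1/32.
The series is valid for |w/d| < 1, i.e. |z − z₀| < |d|.
Radius of convergence: R = |-9 − z₀| = |-4| = 4 (distance from z₀ to the singularity z = -9).

c_0 = 1/16, c_1 = -1/32; R = 4.


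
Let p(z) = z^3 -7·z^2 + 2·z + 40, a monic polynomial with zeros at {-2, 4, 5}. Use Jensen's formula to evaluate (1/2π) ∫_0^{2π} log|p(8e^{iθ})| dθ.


Zeros: -2, 4, 5; r = 8.
Inside |z| < r: -2, 4, 5. Outside (|z| ≥ r): ∅.
p(0) = 40, so log|p(0)| = log(40) = 3.6889.
Apply Jensen: I(r) = log|p(0)| + Σ_k log(r/|z_k|), summed over zeros inside |z| < r.
  log(r/|z_k|) for z_k = -2: log(8/2) = 1.3863
  log(r/|z_k|) for z_k = 4: log(8/4) = 0.6931
  log(r/|z_k|) for z_k = 5: log(8/5) = 0.4700
Sum over inside zeros: 2.5494.
I(r) = log|p(0)| + (inside sum) = 3.6889 + 2.5494 = 6.2383.
Closed form (all zeros inside, monic): I(r) = n·log(r) = 3·log(8) = 6.2383. ✓

I(r) ≈ 6.2383.


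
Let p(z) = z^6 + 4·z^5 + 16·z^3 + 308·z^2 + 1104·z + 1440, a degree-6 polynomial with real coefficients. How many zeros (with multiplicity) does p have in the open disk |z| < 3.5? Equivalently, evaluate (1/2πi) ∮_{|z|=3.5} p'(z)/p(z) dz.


The zeros of p are: (-3 + 1i), (-3 - 1i), (3 + 3i), (3 - 3i), (-2 + 2i), (-2 - 2i).
Their magnitudes are: 3.162, 3.162, 4.243, 4.243, 2.828, 2.828.
Zeros with |z| < R = 3.5: (-3 + 1i), (-3 - 1i), (-2 + 2i), (-2 - 2i).
Count = 4.
By the argument principle, (1/2πi) ∮_{|z|=R} p'(z)/p(z) dz equals exactly this count.

Number of zeros inside |z| < 3.5: 4.


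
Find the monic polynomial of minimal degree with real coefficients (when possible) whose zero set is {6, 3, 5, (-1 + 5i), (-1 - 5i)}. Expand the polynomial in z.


The polynomial is p(z) = ∏_{α ∈ S} (z − α), where S = {6, 3, 5, (-1 + 5i), (-1 - 5i)}.
Expanding the product yields: p(z) = z^5 -12·z^4 + 61·z^3 -328·z^2 + 1458·z -2340.
Note conjugate pairs combine to real quadratics: (z − (-1+5i))(z − (-1−5i)) = z² + 2z + 26.
The resulting polynomial has degree 5 and real coefficients as required.

p(z) = z^5 -12·z^4 + 61·z^3 -328·z^2 + 1458·z -2340.


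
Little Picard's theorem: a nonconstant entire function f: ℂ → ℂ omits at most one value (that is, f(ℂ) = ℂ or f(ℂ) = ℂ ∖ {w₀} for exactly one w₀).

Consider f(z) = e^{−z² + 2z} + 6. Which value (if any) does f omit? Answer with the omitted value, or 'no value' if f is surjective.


Little Picard bounds the complement of f(ℂ) to at most one point.
The exponent g(z) = −z² + 2z is a nonconstant polynomial, hence surjective onto ℂ. So e^{g(z)} takes every value in {e^w : w ∈ ℂ} = ℂ ∖ {0}. Adding 6 shifts the range to ℂ ∖ {6}. f omits exactly 6.

Omitted value: 6.


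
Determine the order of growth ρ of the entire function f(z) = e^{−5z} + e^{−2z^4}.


Each summand is entire of order 1 and 4 respectively (as in the single-exponential case). The order of a sum is at most the max of the orders, so ρ ≤ 4. For the lower bound: on |z|=r choose arg z so that -2z^4 is real positive; then |e^{-2z^4}| = e^{2r^4} while |e^{-5z}| ≤ e^{5r^1} = o(e^{2r^4}). So |f| ≥ e^{2r^4}(1 − o(1)) and ρ ≥ 4. Hence ρ = max(1, 4) = 4.
Therefore ρ = 4.

Order ρ = 4.


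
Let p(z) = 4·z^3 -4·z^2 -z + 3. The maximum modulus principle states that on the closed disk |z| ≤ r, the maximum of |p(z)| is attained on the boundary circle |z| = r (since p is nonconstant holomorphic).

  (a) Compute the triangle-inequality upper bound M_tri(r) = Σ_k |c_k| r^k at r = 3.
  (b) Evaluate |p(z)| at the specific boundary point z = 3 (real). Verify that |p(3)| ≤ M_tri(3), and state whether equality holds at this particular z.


Coefficients: c_0 = 3, c_1 = -1, c_2 = -4, c_3 = 4. Radius r = 3.
Part (a). Triangle bound: M_tri(r) = Σ_k |c_k| r^k
  = |3|·3^0 + |-1|·3^1 + |-4|·3^2 + |4|·3^3
  = 3 + 3 + 36 + 108 = 150.
This bounds M(r) := max_{|z|=r} |p(z)| from above; equality holds iff all terms c_k z^k can be made to align in phase at a single z on |z|=r.
Part (b). At z = 3 (real, on the circle |z| = r):
  p(3) = (3)·3^0 + (-1)·3^1 + (-4)·3^2 + (4)·3^3 = 72.
  |p(3)| = 72.
Check: |p(3)| = 72 ≤ 150 = M_tri(3). ✓ Equality does not hold at z = 3 (the coefficients have mixed signs, so the terms do not all align in phase there).

M_tri(3) = 150; |p(3)| = 72; equality at z=3: no.
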